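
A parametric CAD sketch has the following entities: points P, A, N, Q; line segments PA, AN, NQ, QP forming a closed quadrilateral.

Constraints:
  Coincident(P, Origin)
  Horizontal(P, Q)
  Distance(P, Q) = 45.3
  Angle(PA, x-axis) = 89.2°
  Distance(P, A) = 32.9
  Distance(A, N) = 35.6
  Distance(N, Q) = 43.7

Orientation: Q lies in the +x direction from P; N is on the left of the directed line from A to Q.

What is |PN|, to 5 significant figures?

54.838

P is at the origin; P and Q share the same y with |PQ| = 45.3 and Q in +x, so Q = (45.3, 0). PA runs at 89.2° with |PA| = 32.9, so A = (0.45936, 32.897). N is determined by |AN| = 35.6 and |NQ| = 43.7 together: it lies at the intersection of circle(A, 35.6) and circle(Q, 43.7). With |AQ| = 55.614, the foot of the radical line on AQ is 22.032 from A and the perpendicular offset is √(35.6² − 22.032²) = 27.963. Taking the left-of-AQ solution: N = (34.764, 42.411).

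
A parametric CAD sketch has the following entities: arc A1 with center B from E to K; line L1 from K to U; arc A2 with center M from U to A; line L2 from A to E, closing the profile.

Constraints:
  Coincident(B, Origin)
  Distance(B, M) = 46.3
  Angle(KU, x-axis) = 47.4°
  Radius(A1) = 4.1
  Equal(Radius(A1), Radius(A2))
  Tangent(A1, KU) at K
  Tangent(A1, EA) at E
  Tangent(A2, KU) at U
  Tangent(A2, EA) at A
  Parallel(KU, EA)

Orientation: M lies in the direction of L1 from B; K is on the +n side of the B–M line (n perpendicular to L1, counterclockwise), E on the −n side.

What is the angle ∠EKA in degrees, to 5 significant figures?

79.957°

Tangency of A1 to both parallel lines with radius 4.1 puts K and E at B ± 4.1·n: K = (-3.0180, 2.7752), E = (3.0180, -2.7752). Equal radii place U and A the same way about M: U = M + 4.1·n = (28.321, 36.856), A = M − 4.1·n = (34.357, 31.306). Then cos ∠EKA = KE·KA / (|KE||KA|), giving 79.957°.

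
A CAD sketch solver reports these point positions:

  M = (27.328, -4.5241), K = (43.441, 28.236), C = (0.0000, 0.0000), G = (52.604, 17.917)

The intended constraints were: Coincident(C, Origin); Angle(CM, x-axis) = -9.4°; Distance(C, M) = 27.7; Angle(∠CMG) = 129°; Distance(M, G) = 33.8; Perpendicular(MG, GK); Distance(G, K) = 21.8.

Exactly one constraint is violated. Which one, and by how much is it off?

Distance(G, K) = 21.8 — off by 8.00.

C = (0.00, 0.00) ✓; CM at -9.400° ✓; |CM| = 27.70 ✓; ∠CMG = 129.0° ✓; |MG| = 33.80 ✓; ∠(MG, GK) = 90.00° ✓; |GK| = 13.80 ✗.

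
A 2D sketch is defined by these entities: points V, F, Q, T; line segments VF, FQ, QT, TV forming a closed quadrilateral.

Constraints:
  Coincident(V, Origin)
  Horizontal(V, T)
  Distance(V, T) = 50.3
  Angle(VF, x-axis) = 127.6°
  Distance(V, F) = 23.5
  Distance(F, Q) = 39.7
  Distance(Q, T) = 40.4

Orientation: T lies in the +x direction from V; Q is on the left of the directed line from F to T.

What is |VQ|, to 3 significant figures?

38.4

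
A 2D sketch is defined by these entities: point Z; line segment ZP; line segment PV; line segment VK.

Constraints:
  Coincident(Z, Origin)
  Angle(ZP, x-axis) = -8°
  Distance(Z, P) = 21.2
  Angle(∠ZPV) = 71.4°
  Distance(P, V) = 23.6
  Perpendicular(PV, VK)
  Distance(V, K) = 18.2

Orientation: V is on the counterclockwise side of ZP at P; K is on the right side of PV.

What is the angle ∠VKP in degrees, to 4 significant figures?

52.36°

Z is at the origin; ZP runs at -8.0° with length 21.2, so P = 21.2·(cos -8.0°, sin -8.0°) = (20.99, -2.950). ∠ZPV = 71.4°, so PV runs at -8.0° + (180° − 71.4°) = 100.6° from the x-axis; with |PV| = 23.6, V = P + 23.6·(cos 100.6°, sin 100.6°) = (16.65, 20.25). PV is perpendicular to VK; with |VK| = 18.2 on the right of PV, K = V + 18.2·(0.9829, 0.1840) = (34.54, 23.59). Then cos ∠VKP = KV·KP / (|KV||KP|), giving 52.36°.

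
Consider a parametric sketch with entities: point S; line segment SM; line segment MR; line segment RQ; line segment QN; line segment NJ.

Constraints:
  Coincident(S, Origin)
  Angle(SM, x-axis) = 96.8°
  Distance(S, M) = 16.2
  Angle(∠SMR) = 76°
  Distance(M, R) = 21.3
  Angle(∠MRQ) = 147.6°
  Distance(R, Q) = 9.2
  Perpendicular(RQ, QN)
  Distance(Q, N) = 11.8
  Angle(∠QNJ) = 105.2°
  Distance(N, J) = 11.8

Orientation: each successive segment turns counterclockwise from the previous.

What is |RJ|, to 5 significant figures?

15.054

S is at the origin; SM runs at 96.8° with length 16.2, so M = (-1.9181, 16.086). ∠SMR = 76.0° gives MR at -159.20° from the x-axis; with |MR| = 21.3, R = (-21.830, 8.5223). ∠MRQ = 147.6° gives RQ at -126.80° from the x-axis; with |RQ| = 9.2, Q = (-27.341, 1.1555). RQ ⟂ QN, so QN runs at -36.800°; with |QN| = 11.8, N = (-17.892, -5.9129). ∠QNJ = 105.2° gives NJ at 38.000° from the x-axis; with |NJ| = 11.8, J = (-8.5938, 1.3519). Then |RJ| = |J − R| = 15.054.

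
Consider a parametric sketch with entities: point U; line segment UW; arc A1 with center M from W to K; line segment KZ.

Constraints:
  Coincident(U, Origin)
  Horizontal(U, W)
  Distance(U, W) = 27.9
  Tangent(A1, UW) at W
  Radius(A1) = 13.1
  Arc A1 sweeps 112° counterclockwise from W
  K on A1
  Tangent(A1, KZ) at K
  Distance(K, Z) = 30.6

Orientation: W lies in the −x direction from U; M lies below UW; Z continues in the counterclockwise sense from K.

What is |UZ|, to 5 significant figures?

54.480

On A1, W sits at bearing 90° from M; a 112° counterclockwise sweep puts K at bearing 202°, so K = M + 13.1·(cos 202°, sin 202°) = (-40.046, -18.007). Since A1 is tangent to KZ there, MK ⟂ KZ, so KZ runs along (−sin 202°, cos 202°); with |KZ| = 30.6, Z = (-28.583, -46.379). Then |UZ| = |Z − U| = 54.480.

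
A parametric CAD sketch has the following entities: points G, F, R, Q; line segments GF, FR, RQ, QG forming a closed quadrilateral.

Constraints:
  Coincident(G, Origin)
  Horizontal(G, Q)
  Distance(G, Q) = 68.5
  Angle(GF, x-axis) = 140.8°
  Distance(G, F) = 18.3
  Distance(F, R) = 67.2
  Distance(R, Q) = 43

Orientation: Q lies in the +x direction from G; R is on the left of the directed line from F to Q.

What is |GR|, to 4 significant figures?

60.81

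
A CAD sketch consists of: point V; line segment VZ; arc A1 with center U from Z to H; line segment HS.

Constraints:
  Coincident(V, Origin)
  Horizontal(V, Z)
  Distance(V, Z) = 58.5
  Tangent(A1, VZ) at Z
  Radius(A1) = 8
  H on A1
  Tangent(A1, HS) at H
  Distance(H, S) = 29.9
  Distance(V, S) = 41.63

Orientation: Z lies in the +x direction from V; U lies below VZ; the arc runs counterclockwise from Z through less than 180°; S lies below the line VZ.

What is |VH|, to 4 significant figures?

52.51

Checks: V.y = 0.00, Z.y = 0.00 ✓; |UH| = 8.000 ✓; ∠(UH, HS) = 90.00° ✓; |HS| = 29.90 ✓; |VS| = 41.63 ✓.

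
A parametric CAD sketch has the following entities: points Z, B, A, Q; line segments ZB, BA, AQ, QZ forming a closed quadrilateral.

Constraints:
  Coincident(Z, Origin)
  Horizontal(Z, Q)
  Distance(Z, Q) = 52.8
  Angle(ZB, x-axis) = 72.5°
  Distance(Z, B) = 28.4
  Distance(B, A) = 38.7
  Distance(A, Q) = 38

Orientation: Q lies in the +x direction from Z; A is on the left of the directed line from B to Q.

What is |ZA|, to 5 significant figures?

59.145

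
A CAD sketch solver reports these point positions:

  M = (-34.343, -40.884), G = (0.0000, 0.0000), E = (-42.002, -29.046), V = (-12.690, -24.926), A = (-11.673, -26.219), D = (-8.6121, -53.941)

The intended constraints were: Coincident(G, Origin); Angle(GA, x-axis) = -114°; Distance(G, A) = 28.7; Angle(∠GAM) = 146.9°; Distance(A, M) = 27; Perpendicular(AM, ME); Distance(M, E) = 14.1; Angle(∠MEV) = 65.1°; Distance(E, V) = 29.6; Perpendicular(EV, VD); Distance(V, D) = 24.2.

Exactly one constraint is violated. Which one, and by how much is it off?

Distance(V, D) = 24.2 — off by 5.10.

G = (0.00, 0.00) ✓; GA at -114.0° ✓; |GA| = 28.70 ✓; ∠GAM = 146.9° ✓; |AM| = 27.00 ✓; ∠(AM, ME) = 90.00° ✓; |ME| = 14.10 ✓; ∠MEV = 65.10° ✓; |EV| = 29.60 ✓; ∠(EV, VD) = 90.00° ✓; |VD| = 29.30 ✗.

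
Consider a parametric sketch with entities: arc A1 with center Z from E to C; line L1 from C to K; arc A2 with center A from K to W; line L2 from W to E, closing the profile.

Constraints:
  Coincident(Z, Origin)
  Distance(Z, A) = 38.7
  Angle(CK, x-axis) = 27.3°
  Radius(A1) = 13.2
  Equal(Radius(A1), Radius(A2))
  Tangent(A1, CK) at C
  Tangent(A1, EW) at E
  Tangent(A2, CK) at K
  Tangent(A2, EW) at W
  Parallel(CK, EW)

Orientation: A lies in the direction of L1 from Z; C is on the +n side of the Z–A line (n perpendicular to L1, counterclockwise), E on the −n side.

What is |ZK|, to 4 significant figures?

40.89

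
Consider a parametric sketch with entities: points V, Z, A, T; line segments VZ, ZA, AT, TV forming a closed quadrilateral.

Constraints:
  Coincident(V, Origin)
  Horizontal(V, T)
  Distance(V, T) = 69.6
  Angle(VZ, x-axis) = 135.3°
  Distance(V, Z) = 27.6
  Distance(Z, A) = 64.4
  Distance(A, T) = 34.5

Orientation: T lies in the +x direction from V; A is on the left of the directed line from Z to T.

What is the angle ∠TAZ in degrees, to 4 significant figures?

132.4°

Checks: VZ at 135.3° ✓; |ZA| = 64.40 ✓; |AT| = 34.50 ✓.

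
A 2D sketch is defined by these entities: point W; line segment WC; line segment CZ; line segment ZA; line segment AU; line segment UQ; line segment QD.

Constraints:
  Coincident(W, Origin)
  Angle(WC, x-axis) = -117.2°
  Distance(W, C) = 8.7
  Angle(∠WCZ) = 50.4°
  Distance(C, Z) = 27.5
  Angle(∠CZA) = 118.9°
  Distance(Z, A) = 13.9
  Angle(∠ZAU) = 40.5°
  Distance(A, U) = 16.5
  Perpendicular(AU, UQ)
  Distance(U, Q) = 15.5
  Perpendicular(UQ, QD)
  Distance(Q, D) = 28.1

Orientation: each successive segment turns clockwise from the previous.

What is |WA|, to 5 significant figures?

29.188

W is at the origin; WC runs at -117.2° with length 8.7, so C = (-3.9768, -7.7379). ∠WCZ = 50.4° gives CZ at 113.20° from the x-axis; with |CZ| = 27.5, Z = (-14.810, 17.538). ∠CZA = 118.9° gives ZA at 52.100° from the x-axis; with |ZA| = 13.9, A = (-6.2716, 28.507). Then |WA| = |A − W| = 29.188.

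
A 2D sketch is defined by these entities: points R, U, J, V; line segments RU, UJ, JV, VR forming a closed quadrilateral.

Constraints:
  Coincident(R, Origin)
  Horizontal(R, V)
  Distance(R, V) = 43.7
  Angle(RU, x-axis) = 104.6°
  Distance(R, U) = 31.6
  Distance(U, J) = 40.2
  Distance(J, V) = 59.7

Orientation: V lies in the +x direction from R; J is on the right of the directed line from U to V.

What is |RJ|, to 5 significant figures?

17.744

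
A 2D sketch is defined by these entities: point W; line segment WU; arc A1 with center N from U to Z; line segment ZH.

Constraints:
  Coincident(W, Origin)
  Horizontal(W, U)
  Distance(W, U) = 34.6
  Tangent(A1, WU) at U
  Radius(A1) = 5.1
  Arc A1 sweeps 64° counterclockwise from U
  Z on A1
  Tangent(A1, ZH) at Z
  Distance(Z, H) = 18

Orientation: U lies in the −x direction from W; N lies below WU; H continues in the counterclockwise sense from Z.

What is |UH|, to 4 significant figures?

22.76

On A1, U sits at bearing 90° from N; a 64° counterclockwise sweep puts Z at bearing 154°, so Z = N + 5.1·(cos 154°, sin 154°) = (-39.18, -2.864). Since A1 is tangent to ZH there, NZ ⟂ ZH, so ZH runs along (−sin 154°, cos 154°); with |ZH| = 18.0, H = (-47.07, -19.04). Then |UH| = |H − U| = 22.76.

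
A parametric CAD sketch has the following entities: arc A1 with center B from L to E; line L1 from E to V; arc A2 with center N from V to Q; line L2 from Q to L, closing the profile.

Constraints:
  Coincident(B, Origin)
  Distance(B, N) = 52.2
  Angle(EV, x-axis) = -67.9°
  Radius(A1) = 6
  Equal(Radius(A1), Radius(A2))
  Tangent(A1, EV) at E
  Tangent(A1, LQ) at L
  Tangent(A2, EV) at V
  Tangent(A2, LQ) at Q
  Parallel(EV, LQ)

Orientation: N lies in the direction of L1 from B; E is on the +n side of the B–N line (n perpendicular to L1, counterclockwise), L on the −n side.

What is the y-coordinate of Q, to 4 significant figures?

-50.62

The slot axis is L1's direction at -67.9°, so u = (cos -67.9°, sin -67.9°) = (0.3762, -0.9265) and n = (−sin -67.9°, cos -67.9°) = (0.9265, 0.3762). B is at the origin and N lies 52.2 along u from B, so N = 52.2·u = (19.64, -48.36). Tangency of A1 to both parallel lines with radius 6.0 puts E and L at B ± 6.0·n: E = (5.559, 2.257), L = (-5.559, -2.257). Equal radii place V and Q the same way about N: V = N + 6.0·n = (25.20, -46.11), Q = N − 6.0·n = (14.08, -50.62). So Q.y = -50.62.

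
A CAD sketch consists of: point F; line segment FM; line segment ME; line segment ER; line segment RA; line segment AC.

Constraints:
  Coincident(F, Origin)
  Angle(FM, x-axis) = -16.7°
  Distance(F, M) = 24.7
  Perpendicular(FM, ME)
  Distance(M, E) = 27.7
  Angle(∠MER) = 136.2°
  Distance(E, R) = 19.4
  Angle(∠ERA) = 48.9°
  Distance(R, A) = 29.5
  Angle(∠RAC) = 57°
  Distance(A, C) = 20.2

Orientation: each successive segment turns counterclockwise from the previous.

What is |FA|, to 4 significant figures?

15.05

F is at the origin; FM runs at -16.7° with length 24.7, so M = (23.66, -7.098). The perpendicularity gives ME at right angles to FM, so ME runs at 73.30°; with |ME| = 27.7, E = (31.62, 19.43). ∠MER = 136.2° gives ER at 117.1° from the x-axis; with |ER| = 19.4, R = (22.78, 36.70). ∠ERA = 48.9° gives RA at -111.8° from the x-axis; with |RA| = 29.5, A = (11.83, 9.314). Then |FA| = |A − F| = 15.05.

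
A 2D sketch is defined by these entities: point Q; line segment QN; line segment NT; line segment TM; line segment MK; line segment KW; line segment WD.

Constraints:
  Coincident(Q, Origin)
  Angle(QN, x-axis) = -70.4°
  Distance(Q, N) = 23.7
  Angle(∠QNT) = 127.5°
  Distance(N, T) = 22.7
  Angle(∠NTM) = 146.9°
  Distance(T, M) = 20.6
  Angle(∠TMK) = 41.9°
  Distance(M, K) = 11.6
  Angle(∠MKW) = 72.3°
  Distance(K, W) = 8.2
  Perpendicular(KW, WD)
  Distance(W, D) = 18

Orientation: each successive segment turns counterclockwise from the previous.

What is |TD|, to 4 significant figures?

26.01

Q is at the origin; QN runs at -70.4° with length 23.7, so N = (7.950, -22.33). ∠QNT = 127.5° gives NT at -17.90° from the x-axis; with |NT| = 22.7, T = (29.55, -29.30). ∠NTM = 146.9° gives TM at 15.20° from the x-axis; with |TM| = 20.6, M = (49.43, -23.90). ∠TMK = 41.9° gives MK at 153.3° from the x-axis; with |MK| = 11.6, K = (39.07, -18.69). ∠MKW = 72.3° gives KW at -99.00° from the x-axis; with |KW| = 8.2, W = (37.78, -26.79). The perpendicularity gives WD at right angles to KW, so WD runs at -9.000°; with |WD| = 18.0, D = (55.56, -29.61). Then |TD| = |D − T| = 26.01.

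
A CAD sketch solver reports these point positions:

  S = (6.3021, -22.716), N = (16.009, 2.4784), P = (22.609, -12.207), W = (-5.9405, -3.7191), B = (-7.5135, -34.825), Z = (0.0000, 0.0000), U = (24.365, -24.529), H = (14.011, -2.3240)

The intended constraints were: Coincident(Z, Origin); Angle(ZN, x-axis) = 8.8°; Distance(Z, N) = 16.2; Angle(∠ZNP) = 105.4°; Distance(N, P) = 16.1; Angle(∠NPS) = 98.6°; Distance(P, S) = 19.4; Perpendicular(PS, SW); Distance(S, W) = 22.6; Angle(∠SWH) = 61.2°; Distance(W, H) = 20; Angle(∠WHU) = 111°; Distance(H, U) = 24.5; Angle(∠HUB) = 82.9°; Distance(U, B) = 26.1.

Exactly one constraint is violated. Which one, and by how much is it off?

Distance(U, B) = 26.1 — off by 7.40.

Z = (0.00, 0.00) ✓; ZN at 8.800° ✓; |ZN| = 16.20 ✓; ∠ZNP = 105.4° ✓; |NP| = 16.10 ✓; ∠NPS = 98.60° ✓; |PS| = 19.40 ✓; ∠(PS, SW) = 90.00° ✓; |SW| = 22.60 ✓; ∠SWH = 61.20° ✓; |WH| = 20.00 ✓; ∠WHU = 111.0° ✓; |HU| = 24.50 ✓; ∠HUB = 82.90° ✓; |UB| = 33.50 ✗.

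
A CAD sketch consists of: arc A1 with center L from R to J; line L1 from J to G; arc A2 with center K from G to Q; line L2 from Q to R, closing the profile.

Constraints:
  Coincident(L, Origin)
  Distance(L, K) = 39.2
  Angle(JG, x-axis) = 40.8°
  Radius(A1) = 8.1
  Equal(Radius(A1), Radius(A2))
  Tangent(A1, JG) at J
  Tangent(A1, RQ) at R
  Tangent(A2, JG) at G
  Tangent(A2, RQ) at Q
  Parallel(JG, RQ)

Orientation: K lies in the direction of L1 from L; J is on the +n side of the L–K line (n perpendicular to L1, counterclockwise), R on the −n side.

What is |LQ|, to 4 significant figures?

40.03

The slot axis is L1's direction at 40.8°, so u = (cos 40.8°, sin 40.8°) = (0.7570, 0.6534) and n = (−sin 40.8°, cos 40.8°) = (-0.6534, 0.7570). L is at the origin and K lies 39.2 along u from L, so K = 39.2·u = (29.67, 25.61). Tangency of A1 to both parallel lines with radius 8.1 puts J and R at L ± 8.1·n: J = (-5.293, 6.132), R = (5.293, -6.132). Equal radii place G and Q the same way about K: G = K + 8.1·n = (24.38, 31.75), Q = K − 8.1·n = (34.97, 19.48). Then |LQ| = |Q − L| = 40.03.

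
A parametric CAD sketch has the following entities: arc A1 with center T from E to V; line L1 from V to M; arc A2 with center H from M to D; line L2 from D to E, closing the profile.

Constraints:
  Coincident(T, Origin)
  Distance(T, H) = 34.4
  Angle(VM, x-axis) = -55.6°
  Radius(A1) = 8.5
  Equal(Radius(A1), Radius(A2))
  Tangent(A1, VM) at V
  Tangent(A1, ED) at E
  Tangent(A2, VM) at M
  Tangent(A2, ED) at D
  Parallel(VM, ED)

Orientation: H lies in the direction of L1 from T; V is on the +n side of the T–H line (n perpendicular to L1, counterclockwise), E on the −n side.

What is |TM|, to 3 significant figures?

35.4

The slot axis is L1's direction at -55.6°, so u = (cos -55.6°, sin -55.6°) = (0.565, -0.825) and n = (−sin -55.6°, cos -55.6°) = (0.825, 0.565). T is at the origin and H lies 34.4 along u from T, so H = 34.4·u = (19.4, -28.4). Tangency of A1 to both parallel lines with radius 8.5 puts V and E at T ± 8.5·n: V = (7.01, 4.80), E = (-7.01, -4.80). Equal radii place M and D the same way about H: M = H + 8.5·n = (26.4, -23.6), D = H − 8.5·n = (12.4, -33.2). Then |TM| = |M − T| = 35.4.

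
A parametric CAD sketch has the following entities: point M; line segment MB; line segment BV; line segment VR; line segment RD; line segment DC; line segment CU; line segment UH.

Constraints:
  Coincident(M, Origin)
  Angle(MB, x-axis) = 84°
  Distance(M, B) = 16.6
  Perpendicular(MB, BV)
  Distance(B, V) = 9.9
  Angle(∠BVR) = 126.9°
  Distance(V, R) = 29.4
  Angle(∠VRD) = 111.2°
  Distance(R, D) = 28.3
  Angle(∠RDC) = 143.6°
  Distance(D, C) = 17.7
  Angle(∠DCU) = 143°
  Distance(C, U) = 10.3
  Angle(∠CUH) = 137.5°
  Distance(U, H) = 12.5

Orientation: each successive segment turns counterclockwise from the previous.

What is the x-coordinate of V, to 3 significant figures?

-8.11

M is at the origin; MB runs at 84.0° with length 16.6, so B = (1.74, 16.5). MB is perpendicular to BV, so BV runs at 174°; with |BV| = 9.9, V = (-8.11, 17.5). So V.x = -8.11.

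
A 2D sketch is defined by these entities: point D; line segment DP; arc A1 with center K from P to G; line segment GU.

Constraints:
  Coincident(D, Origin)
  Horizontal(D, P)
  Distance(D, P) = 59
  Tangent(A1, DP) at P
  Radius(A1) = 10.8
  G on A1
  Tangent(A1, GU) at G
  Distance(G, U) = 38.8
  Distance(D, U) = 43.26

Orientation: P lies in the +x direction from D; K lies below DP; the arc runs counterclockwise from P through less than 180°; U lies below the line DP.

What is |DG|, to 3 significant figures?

50.7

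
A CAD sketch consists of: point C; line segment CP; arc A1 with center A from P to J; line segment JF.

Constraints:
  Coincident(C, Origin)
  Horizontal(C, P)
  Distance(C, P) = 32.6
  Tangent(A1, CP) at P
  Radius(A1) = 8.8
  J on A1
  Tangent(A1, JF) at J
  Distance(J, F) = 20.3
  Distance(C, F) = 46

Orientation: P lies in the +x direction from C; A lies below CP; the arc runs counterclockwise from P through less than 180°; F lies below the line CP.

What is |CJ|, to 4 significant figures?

27.91

Checks: |AJ| = 8.800 ✓; ∠(AJ, JF) = 90.00° ✓; |JF| = 20.30 ✓; |CF| = 46.00 ✓.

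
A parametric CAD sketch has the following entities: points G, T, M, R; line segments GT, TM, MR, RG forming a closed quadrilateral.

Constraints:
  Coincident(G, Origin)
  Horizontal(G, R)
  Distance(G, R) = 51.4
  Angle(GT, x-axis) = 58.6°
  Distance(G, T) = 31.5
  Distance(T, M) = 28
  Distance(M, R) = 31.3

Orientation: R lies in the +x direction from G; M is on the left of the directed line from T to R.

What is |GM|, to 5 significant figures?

53.664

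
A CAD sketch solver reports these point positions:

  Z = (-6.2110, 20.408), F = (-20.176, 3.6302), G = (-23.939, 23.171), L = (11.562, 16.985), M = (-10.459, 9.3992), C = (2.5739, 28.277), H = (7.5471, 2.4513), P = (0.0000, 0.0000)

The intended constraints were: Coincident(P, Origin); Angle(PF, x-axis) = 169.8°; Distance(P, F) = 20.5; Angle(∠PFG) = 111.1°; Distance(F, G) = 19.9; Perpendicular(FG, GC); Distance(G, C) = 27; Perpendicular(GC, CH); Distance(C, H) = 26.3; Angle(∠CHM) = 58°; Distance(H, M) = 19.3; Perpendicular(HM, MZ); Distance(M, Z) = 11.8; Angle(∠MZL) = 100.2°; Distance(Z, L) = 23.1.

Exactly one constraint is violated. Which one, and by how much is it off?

Distance(Z, L) = 23.1 — off by 5.00.

P = (0.00, 0.00) ✓; PF at 169.8° ✓; |PF| = 20.50 ✓; ∠PFG = 111.1° ✓; |FG| = 19.90 ✓; ∠(FG, GC) = 90.00° ✓; |GC| = 27.00 ✓; ∠(GC, CH) = 90.00° ✓; |CH| = 26.30 ✓; ∠CHM = 58.00° ✓; |HM| = 19.30 ✓; ∠(HM, MZ) = 90.00° ✓; |MZ| = 11.80 ✓; ∠MZL = 100.2° ✓; |ZL| = 18.10 ✗.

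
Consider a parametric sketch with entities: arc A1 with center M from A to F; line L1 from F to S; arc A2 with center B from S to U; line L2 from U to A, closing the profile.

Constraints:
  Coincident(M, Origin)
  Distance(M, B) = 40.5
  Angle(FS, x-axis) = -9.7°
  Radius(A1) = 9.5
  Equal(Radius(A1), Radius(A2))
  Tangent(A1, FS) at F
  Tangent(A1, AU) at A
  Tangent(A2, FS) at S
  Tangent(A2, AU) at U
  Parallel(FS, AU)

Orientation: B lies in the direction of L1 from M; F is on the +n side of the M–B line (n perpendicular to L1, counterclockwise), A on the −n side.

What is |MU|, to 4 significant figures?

41.60

The slot axis is L1's direction at -9.7°, so u = (cos -9.7°, sin -9.7°) = (0.9857, -0.1685) and n = (−sin -9.7°, cos -9.7°) = (0.1685, 0.9857). M is at the origin and B lies 40.5 along u from M, so B = 40.5·u = (39.92, -6.824). Tangency of A1 to both parallel lines with radius 9.5 puts F and A at M ± 9.5·n: F = (1.601, 9.364), A = (-1.601, -9.364). Equal radii place S and U the same way about B: S = B + 9.5·n = (41.52, 2.540), U = B − 9.5·n = (38.32, -16.19). Then |MU| = |U − M| = 41.60.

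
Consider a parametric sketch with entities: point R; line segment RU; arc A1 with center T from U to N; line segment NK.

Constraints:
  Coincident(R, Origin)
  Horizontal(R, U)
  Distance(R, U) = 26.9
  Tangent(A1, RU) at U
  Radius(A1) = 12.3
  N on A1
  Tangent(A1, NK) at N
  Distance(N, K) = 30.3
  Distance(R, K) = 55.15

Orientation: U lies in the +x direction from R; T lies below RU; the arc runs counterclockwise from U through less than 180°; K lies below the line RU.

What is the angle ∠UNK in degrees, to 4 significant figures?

119.0°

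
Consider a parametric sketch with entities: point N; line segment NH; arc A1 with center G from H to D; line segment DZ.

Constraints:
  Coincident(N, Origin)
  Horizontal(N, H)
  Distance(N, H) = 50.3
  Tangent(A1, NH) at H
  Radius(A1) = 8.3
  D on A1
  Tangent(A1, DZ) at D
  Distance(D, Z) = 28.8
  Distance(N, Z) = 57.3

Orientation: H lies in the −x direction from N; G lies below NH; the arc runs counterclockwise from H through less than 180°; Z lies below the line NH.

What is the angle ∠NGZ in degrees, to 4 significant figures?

85.98°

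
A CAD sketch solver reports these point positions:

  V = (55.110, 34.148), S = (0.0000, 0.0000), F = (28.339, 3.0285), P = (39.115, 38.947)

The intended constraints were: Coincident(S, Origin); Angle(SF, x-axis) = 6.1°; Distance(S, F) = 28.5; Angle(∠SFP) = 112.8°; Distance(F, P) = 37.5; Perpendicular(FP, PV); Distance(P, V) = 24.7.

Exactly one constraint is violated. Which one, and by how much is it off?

Distance(P, V) = 24.7 — off by 8.00.

S = (0.00, 0.00) ✓; SF at 6.100° ✓; |SF| = 28.50 ✓; ∠SFP = 112.8° ✓; |FP| = 37.50 ✓; ∠(FP, PV) = 90.00° ✓; |PV| = 16.70 ✗.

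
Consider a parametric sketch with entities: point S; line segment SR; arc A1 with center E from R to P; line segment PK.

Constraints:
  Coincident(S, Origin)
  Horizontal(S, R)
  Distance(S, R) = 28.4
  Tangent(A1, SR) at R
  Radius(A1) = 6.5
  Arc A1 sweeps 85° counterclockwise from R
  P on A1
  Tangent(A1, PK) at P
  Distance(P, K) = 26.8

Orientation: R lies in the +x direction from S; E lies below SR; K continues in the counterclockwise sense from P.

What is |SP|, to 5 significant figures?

22.713

S is at the origin; S and R share the same y with |SR| = 28.4 and R on the +x side, so R = (28.400, 0.0000). The tangent condition forces ER to be normal to SR, so E = R + (0, -6.5) = (28.400, -6.5000). On A1, R sits at bearing 90° from E; an 85° counterclockwise sweep puts P at bearing 175°, so P = E + 6.5·(cos 175°, sin 175°) = (21.925, -5.9335). Then |SP| = |P − S| = 22.713.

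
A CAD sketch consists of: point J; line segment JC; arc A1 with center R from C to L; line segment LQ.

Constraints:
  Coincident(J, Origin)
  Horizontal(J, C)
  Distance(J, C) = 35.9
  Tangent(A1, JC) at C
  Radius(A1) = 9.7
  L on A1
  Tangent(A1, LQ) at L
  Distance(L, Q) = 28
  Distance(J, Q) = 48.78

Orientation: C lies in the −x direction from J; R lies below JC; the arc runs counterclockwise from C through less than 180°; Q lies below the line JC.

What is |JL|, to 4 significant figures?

46.59

J is at the origin; J and C share the same y with |JC| = 35.9 and C on the −x side, so C = (-35.90, 0.000). A1 meets JC tangentially, so RC is at right angles to JC, so R = C + (0, -9.7) = (-35.90, -9.700). Since RL ⟂ LQ (tangency), |RQ| = √(9.7² + 28.0²) = 29.63 regardless of where L sits on A1. So Q lies on both circle(J, 48.78) and circle(R, 29.63); the below-JC intersection is Q = (-29.72, -38.68). L is the foot of the tangent from Q: L = (-44.20, -14.72).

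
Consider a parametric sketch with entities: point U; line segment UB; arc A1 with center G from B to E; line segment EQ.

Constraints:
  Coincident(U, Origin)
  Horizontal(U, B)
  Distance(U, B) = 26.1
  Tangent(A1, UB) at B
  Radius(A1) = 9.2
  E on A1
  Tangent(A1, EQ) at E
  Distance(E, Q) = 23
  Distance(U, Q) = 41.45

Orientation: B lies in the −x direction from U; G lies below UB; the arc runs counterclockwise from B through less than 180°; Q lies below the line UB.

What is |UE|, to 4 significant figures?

36.81

U is at the origin; UB is horizontal with |UB| = 26.1 and B on the −x side, so B = (-26.10, 0.000). The tangent condition forces GB to be normal to UB, so G = B + (0, -9.2) = (-26.10, -9.200). Since GE ⟂ EQ (tangency), |GQ| = √(9.2² + 23.0²) = 24.77 regardless of where E sits on A1. So Q lies on both circle(U, 41.45) and circle(G, 24.77); the below-UB intersection is Q = (-23.89, -33.87). E is the foot of the tangent from Q: E = (-34.30, -13.37).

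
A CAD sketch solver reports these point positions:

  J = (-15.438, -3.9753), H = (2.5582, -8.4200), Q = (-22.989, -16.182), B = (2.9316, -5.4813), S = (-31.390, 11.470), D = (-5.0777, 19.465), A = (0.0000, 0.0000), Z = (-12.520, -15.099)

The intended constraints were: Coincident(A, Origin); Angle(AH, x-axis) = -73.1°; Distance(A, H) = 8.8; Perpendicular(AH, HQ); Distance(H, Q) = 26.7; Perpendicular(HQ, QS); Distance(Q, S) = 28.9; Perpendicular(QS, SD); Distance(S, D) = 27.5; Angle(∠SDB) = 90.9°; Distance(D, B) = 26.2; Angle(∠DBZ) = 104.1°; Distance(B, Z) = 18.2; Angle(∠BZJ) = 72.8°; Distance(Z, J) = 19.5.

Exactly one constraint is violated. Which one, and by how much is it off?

Distance(Z, J) = 19.5 — off by 8.00.

A = (0.00, 0.00) ✓; AH at -73.10° ✓; |AH| = 8.800 ✓; ∠(AH, HQ) = 90.00° ✓; |HQ| = 26.70 ✓; ∠(HQ, QS) = 90.00° ✓; |QS| = 28.90 ✓; ∠(QS, SD) = 90.00° ✓; |SD| = 27.50 ✓; ∠SDB = 90.90° ✓; |DB| = 26.20 ✓; ∠DBZ = 104.1° ✓; |BZ| = 18.20 ✓; ∠BZJ = 72.80° ✓; |ZJ| = 11.50 ✗.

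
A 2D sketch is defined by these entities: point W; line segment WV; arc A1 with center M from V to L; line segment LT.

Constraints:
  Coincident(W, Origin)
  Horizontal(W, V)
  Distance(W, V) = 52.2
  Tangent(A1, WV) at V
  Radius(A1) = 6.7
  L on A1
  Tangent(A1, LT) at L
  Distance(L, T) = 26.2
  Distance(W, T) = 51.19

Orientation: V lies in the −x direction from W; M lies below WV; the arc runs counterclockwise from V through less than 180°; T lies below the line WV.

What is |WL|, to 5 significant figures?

58.398

Checks: ∠(MV, VW) = 90.00° ✓; |ML| = 6.700 ✓; ∠(ML, LT) = 90.00° ✓; |LT| = 26.20 ✓; |WT| = 51.19 ✓.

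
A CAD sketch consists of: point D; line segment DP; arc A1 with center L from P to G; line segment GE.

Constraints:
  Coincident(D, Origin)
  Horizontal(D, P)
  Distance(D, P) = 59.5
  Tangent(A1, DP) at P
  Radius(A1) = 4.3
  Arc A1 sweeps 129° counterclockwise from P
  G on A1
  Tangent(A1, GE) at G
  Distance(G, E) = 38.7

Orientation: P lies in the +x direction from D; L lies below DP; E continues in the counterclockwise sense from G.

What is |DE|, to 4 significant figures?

88.64

D is at the origin; D and P share the same y with |DP| = 59.5 and P on the +x side, so P = (59.50, 0.000). The tangent condition forces LP to be normal to DP, so L = P + (0, -4.3) = (59.50, -4.300). On A1, P sits at bearing 90° from L; a 129° counterclockwise sweep puts G at bearing 219°, so G = L + 4.3·(cos 219°, sin 219°) = (56.16, -7.006). The tangent condition forces LG to be normal to GE, so GE runs along (−sin 219°, cos 219°); with |GE| = 38.7, E = (80.51, -37.08). Then |DE| = |E − D| = 88.64.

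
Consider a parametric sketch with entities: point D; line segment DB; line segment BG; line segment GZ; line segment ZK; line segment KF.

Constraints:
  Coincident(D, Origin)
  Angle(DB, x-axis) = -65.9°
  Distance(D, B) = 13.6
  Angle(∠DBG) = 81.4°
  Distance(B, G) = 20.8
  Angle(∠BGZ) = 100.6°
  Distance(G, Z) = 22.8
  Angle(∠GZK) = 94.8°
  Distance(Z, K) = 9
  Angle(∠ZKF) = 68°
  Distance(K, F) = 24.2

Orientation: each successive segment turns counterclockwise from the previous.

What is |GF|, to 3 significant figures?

1.86

D is at the origin; DB runs at -65.9° with length 13.6, so B = (5.55, -12.4). ∠DBG = 81.4° gives BG at 32.7° from the x-axis; with |BG| = 20.8, G = (23.1, -1.18). ∠BGZ = 100.6° gives GZ at 112° from the x-axis; with |GZ| = 22.8, Z = (14.5, 19.9). ∠GZK = 94.8° gives ZK at -163° from the x-axis; with |ZK| = 9.0, K = (5.89, 17.3). ∠ZKF = 68.0° gives KF at -50.7° from the x-axis; with |KF| = 24.2, F = (21.2, -1.46). Then |GF| = |F − G| = 1.86.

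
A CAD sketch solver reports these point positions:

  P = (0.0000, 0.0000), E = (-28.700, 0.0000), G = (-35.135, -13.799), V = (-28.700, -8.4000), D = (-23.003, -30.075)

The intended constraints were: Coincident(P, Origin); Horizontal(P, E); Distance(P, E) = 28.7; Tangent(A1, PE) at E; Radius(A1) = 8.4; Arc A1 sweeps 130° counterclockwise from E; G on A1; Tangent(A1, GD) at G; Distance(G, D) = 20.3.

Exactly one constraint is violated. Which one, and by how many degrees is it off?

Tangent(A1, GD) at G — off by 3.30°.

P = (0.00, 0.00) ✓; P.y = 0.00, E.y = 0.00 ✓; |PE| = 28.70 ✓; ∠(VE, EP) = 90.00° ✓; |VE| = 8.400 ✓; bearing(V→G) − bearing(V→E) = 130.0° ✓; |VG| = 8.400 ✓; ∠(VG, GD) = 93.30° ✗; |GD| = 20.30 ✓.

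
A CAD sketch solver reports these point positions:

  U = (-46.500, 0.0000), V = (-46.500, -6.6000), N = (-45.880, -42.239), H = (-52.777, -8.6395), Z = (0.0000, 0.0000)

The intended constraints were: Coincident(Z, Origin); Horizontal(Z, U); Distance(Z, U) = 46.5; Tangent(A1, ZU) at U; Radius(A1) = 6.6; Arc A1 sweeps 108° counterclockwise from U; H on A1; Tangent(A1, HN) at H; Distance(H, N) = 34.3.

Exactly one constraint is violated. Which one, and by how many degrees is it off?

Tangent(A1, HN) at H — off by 6.40°.

Z = (0.00, 0.00) ✓; Z.y = 0.00, U.y = 0.00 ✓; |ZU| = 46.50 ✓; ∠(VU, UZ) = 90.00° ✓; |VU| = 6.600 ✓; bearing(V→H) − bearing(V→U) = 108.0° ✓; |VH| = 6.600 ✓; ∠(VH, HN) = 96.40° ✗; |HN| = 34.30 ✓.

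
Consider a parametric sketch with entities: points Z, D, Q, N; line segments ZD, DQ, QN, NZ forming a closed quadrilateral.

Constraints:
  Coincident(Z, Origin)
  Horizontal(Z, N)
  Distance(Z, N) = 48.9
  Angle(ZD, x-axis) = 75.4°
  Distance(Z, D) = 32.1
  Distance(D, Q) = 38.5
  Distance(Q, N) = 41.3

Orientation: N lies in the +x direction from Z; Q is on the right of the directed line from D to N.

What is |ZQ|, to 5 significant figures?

11.125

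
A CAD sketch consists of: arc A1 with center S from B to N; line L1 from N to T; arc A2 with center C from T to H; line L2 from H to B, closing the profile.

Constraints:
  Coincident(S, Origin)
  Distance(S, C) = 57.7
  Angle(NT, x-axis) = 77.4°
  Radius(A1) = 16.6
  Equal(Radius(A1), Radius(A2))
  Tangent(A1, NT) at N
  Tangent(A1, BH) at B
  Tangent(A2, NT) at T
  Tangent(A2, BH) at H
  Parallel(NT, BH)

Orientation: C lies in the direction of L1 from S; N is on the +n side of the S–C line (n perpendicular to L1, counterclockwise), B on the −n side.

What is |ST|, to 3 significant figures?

60.0

Tangency of A1 to both parallel lines with radius 16.6 puts N and B at S ± 16.6·n: N = (-16.2, 3.62), B = (16.2, -3.62). Equal radii place T and H the same way about C: T = C + 16.6·n = (-3.61, 59.9), H = C − 16.6·n = (28.8, 52.7). Then |ST| = |T − S| = 60.0.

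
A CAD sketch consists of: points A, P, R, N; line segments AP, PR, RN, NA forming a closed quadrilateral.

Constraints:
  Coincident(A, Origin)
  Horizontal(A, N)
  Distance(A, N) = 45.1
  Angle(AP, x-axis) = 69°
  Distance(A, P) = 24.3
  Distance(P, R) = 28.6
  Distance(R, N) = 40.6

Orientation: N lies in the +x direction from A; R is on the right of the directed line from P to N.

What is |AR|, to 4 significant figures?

7.483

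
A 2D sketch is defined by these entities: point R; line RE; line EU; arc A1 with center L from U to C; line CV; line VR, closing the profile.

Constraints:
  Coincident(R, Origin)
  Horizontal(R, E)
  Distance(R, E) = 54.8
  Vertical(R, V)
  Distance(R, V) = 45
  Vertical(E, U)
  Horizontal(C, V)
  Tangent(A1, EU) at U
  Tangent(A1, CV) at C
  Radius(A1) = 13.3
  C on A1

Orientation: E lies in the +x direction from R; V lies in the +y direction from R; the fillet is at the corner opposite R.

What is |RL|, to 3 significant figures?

52.2

R is at the origin; RE is horizontal with |RE| = 54.8 and E on the +x side, so E = (54.8, 0.00). R and V share the same x with |RV| = 45.0 and V on the +y side, so V = (0.00, 45.0). The virtual corner opposite R is at (54.8, 45.0). A1 meets EU tangentially, so LU is at right angles to EU and tangency of A1 to CV means the radius LC is perpendicular to CV, with radius 13.3, so the center L sits 13.3 in from both sides at L = (41.5, 31.7). Then |RL| = |L − R| = 52.2.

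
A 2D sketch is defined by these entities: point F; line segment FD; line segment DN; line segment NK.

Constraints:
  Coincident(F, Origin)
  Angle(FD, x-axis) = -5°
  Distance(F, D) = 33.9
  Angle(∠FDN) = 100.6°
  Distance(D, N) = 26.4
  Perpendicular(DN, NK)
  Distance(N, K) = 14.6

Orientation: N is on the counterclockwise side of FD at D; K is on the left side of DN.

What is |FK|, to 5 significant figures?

37.624

∠FDN = 100.6°, so DN runs at -5.0° + (180° − 100.6°) = 74.400° from the x-axis; with |DN| = 26.4, N = D + 26.4·(cos 74.400°, sin 74.400°) = (40.870, 22.473). DN is perpendicular to NK; with |NK| = 14.6 on the left of DN, K = N + 14.6·(-0.96316, 0.26892) = (26.808, 26.399). Then |FK| = |K − F| = 37.624.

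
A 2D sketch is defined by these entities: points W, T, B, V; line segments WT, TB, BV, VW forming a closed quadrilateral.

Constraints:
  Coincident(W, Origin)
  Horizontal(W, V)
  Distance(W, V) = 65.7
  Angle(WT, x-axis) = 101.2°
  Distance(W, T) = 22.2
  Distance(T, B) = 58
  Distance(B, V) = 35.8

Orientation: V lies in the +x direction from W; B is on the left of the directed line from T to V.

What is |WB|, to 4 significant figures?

62.19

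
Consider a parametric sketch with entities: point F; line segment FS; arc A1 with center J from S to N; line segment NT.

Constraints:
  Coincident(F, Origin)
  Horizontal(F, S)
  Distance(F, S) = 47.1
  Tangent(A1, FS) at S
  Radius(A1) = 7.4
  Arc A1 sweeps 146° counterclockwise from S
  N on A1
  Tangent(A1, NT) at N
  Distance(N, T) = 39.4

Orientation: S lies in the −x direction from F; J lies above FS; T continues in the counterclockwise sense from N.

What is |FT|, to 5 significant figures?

83.572

On A1, S sits at bearing -90° from J; a 146° counterclockwise sweep puts N at bearing 56°, so N = J + 7.4·(cos 56°, sin 56°) = (-42.962, 13.535). The tangent condition forces JN to be normal to NT, so NT runs along (−sin 56°, cos 56°); with |NT| = 39.4, T = (-75.626, 35.567). Then |FT| = |T − F| = 83.572.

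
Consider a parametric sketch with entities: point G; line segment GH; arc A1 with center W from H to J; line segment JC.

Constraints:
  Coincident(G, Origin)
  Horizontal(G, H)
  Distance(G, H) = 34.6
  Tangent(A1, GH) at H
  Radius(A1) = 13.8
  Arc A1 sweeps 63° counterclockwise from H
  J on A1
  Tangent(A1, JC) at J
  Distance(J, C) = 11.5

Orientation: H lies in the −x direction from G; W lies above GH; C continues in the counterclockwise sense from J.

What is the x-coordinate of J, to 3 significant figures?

-22.3

G is at the origin; GH is horizontal with |GH| = 34.6 and H on the −x side, so H = (-34.6, 0.00). Tangency of A1 to GH means the radius WH is perpendicular to GH, so W = H + (0, 13.8) = (-34.6, 13.8). On A1, H sits at bearing -90° from W; a 63° counterclockwise sweep puts J at bearing -27°, so J = W + 13.8·(cos -27°, sin -27°) = (-22.3, 7.53). So J.x = -22.3.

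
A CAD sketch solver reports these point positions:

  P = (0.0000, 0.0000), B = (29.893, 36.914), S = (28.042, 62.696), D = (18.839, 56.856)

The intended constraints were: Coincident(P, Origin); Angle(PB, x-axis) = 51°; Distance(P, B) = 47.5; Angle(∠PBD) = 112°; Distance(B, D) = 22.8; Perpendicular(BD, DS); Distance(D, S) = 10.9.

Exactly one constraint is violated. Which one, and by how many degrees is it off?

Perpendicular(BD, DS) — off by 3.40°.

P = (0.00, 0.00) ✓; PB at 51.00° ✓; |PB| = 47.50 ✓; ∠PBD = 112.0° ✓; |BD| = 22.80 ✓; ∠(BD, DS) = 86.60° ✗; |DS| = 10.90 ✓.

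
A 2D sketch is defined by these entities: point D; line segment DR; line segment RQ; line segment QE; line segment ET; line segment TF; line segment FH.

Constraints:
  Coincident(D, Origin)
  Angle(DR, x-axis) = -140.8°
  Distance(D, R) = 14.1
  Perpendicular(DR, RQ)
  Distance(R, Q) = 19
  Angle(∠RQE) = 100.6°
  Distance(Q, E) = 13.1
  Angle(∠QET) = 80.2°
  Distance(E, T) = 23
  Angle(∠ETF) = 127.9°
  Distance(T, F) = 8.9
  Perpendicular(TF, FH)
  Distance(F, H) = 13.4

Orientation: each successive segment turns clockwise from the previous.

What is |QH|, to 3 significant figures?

15.8

∠ETF = 127.9° gives TF at -102° from the x-axis; with |TF| = 8.9, F = (-1.56, -10.5). TF is perpendicular to FH, so FH runs at 168°; with |FH| = 13.4, H = (-14.7, -7.69). Then |QH| = |H − Q| = 15.8.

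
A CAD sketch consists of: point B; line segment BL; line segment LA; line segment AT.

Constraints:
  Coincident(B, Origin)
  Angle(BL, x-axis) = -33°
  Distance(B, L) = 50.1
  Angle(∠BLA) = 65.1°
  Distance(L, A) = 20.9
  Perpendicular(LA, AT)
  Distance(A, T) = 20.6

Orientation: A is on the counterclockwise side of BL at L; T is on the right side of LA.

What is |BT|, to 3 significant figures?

66.0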